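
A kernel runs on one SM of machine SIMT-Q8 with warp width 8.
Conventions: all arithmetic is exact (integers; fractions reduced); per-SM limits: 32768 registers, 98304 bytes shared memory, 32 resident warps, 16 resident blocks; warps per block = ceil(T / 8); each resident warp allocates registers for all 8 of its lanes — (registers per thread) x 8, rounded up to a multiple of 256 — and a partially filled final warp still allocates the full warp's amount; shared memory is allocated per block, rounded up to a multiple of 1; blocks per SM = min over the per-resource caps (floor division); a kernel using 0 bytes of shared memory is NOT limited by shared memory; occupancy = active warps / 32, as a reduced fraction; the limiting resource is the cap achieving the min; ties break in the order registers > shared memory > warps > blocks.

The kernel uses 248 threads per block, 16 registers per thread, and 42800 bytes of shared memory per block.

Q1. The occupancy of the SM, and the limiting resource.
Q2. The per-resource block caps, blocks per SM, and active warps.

Answer: occupancy 31/32, limited by warps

registers: 4 blocks
shared memory: 2 blocks
warps: 1 block
blocks: 16 blocks

Answer: 1 block, 31 active warps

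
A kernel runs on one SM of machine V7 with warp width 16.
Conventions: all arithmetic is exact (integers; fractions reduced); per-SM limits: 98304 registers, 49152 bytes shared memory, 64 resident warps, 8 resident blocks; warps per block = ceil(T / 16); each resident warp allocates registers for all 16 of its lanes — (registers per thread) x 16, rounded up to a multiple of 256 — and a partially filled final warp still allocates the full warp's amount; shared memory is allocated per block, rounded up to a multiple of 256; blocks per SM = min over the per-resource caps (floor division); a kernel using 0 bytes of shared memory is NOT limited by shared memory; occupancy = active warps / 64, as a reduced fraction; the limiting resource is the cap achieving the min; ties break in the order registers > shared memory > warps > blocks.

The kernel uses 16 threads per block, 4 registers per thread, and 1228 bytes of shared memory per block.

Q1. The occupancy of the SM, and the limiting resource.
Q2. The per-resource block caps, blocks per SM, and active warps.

Answer: occupancy 1/8, limited by blocks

registers: 384 blocks
shared memory: 38 blocks
warps: 64 blocks
blocks: 8 blocks

Answer: 8 blocks, 8 active warps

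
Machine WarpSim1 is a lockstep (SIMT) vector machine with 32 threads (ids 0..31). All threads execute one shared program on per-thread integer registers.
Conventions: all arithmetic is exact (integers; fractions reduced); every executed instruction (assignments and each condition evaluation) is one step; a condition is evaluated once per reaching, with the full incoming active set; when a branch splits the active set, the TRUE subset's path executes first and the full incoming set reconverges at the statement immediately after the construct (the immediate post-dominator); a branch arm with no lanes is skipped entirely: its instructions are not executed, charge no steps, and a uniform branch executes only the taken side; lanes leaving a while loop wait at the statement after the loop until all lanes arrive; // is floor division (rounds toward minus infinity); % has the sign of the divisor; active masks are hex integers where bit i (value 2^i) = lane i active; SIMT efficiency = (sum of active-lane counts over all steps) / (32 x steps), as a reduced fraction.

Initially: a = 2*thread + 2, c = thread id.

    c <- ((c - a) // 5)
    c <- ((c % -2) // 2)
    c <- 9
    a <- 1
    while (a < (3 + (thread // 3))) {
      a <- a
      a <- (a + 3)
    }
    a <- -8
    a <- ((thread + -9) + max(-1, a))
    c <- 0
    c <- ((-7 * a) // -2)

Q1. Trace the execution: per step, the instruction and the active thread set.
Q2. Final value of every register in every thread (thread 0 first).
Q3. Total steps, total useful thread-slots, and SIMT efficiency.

step 0: c <- ((c - a) // 5)          0xffffffff
step 1: c <- ((c % -2) // 2)         0xffffffff
step 2: c <- 9                       0xffffffff
step 3: a <- 1                       0xffffffff
step 4: eval (a < (3 + (thread // 3))) 0xffffffff
step 5: a <- a                       0xffffffff
step 6: a <- (a + 3)                 0xffffffff
step 7: eval (a < (3 + (thread // 3))) 0xffffffff
step 8: a <- a                       0xffffffc0
step 9: a <- (a + 3)                 0xffffffc0
step 10: eval (a < (3 + (thread // 3))) 0xffffffc0
step 11: a <- a                       0xffff8000
step 12: a <- (a + 3)                 0xffff8000
step 13: eval (a < (3 + (thread // 3))) 0xffff8000
step 14: a <- a                       0xff000000
step 15: a <- (a + 3)                 0xff000000
step 16: eval (a < (3 + (thread // 3))) 0xff000000
step 17: a <- -8                      0xffffffff
step 18: a <- ((thread + -9) + max(-1, a)) 0xffffffff
step 19: c <- 0                       0xffffffff
step 20: c <- ((-7 * a) // -2)        0xffffffff

Answer: 21 steps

a: -10,-9,-8,-7,-6,-5,-4,-3,-2,-1,0,1,2,3,4,5,6,7,8,9,10,11,12,13,14,15,16,17,18,19,20,21
c: -35,-32,-28,-25,-21,-18,-14,-11,-7,-4,0,3,7,10,14,17,21,24,28,31,35,38,42,45,49,52,56,59,63,66,70,73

steps = 21; useful = 537; efficiency = 537/672 = 179/224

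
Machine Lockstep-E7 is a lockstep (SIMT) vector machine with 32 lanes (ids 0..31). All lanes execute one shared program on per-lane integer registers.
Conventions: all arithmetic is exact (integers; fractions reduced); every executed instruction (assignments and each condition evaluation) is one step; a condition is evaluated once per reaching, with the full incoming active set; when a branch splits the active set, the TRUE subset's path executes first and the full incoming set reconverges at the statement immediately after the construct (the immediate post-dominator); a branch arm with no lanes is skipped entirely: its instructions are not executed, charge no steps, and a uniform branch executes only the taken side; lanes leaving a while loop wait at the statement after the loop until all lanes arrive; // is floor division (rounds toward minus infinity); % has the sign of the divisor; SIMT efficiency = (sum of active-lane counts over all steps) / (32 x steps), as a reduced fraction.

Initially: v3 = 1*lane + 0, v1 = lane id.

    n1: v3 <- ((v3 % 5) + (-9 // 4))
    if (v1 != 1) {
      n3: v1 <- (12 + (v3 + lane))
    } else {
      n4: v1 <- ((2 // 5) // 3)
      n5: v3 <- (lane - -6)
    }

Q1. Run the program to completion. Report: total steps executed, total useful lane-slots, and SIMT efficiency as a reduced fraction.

Answer: 5 steps, 97 useful, 97/160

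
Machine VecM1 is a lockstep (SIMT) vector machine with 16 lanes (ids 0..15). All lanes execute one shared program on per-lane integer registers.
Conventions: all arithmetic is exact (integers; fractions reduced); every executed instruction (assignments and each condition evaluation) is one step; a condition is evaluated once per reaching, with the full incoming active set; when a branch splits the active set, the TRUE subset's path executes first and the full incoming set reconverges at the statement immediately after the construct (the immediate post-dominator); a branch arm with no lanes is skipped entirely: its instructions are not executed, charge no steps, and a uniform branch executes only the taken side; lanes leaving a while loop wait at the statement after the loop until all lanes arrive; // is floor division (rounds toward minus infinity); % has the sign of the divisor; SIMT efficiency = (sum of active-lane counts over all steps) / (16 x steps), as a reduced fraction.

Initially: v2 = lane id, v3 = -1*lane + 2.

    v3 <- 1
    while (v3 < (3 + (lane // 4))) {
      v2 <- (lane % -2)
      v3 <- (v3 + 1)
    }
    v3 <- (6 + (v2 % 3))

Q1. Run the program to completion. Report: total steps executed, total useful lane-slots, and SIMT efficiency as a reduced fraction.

Answer: 18 steps, 216 useful, 3/4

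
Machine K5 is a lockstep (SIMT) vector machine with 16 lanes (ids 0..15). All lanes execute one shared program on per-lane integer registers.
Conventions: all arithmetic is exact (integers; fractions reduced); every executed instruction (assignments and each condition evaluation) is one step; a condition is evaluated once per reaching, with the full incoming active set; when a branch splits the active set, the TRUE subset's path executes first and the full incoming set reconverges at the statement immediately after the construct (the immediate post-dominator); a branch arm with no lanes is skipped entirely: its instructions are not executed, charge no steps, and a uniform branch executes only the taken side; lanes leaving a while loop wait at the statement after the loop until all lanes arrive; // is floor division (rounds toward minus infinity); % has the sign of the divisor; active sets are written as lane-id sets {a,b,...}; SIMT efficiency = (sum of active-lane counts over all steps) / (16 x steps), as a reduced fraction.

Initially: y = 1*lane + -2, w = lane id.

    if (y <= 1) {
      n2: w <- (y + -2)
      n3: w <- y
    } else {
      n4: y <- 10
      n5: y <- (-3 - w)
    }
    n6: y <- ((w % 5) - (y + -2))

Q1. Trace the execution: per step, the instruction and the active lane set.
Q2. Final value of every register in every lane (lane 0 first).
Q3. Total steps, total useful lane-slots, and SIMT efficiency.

step 0: eval (y <= 1)                {0,1,2,3,4,5,6,7,8,9,10,11,12,13,14,15}
step 1: w <- (y + -2)                {0,1,2,3}
step 2: w <- y                       {0,1,2,3}
step 3: y <- 10                      {4,5,6,7,8,9,10,11,12,13,14,15}
step 4: y <- (-3 - w)                {4,5,6,7,8,9,10,11,12,13,14,15}
step 5: y <- ((w % 5) - (y + -2))    {0,1,2,3,4,5,6,7,8,9,10,11,12,13,14,15}

Answer: 6 steps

y: 7,7,2,2,13,10,12,14,16,18,15,17,19,21,23,20
w: -2,-1,0,1,4,5,6,7,8,9,10,11,12,13,14,15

steps = 6; useful = 64; efficiency = 64/96 = 2/3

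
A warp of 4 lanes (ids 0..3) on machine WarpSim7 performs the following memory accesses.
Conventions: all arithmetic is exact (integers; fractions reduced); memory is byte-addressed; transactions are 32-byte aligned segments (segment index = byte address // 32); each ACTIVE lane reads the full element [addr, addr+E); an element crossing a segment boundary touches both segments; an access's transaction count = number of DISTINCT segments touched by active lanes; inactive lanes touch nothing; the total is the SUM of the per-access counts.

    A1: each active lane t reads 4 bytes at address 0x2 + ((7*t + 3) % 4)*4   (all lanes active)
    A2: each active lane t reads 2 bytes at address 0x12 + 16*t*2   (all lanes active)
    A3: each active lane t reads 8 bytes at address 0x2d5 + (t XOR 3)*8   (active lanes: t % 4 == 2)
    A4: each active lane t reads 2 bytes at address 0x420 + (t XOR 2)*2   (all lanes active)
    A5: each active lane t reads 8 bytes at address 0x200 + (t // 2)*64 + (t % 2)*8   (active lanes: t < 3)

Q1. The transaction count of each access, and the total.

A1: 1 transaction
A2: 4 transactions
A3: 2 transactions
A4: 1 transaction
A5: 2 transactions

Answer: 1,4,2,1,2; total 10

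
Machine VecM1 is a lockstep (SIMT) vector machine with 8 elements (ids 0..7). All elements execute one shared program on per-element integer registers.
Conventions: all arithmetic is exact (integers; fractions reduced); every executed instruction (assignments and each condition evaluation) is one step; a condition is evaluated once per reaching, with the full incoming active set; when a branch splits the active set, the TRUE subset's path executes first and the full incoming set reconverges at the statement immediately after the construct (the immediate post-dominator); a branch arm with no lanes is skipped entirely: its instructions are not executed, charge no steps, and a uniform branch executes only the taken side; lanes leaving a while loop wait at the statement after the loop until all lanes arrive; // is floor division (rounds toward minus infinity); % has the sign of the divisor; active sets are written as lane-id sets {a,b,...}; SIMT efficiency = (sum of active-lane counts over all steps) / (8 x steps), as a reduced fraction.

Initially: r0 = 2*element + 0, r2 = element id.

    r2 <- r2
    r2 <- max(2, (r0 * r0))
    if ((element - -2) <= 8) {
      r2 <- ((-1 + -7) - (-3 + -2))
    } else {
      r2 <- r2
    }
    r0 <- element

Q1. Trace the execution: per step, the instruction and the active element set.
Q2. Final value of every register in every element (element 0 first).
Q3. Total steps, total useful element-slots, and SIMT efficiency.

step 0: r2 <- r2                     {0,1,2,3,4,5,6,7}
step 1: r2 <- max(2, (r0 * r0))      {0,1,2,3,4,5,6,7}
step 2: eval ((element - -2) <= 8)   {0,1,2,3,4,5,6,7}
step 3: r2 <- ((-1 + -7) - (-3 + -2)) {0,1,2,3,4,5,6}
step 4: r2 <- r2                     {7}
step 5: r0 <- element                {0,1,2,3,4,5,6,7}

Answer: 6 steps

r0: 0,1,2,3,4,5,6,7
r2: -3,-3,-3,-3,-3,-3,-3,196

steps = 6; useful = 40; efficiency = 40/48 = 5/6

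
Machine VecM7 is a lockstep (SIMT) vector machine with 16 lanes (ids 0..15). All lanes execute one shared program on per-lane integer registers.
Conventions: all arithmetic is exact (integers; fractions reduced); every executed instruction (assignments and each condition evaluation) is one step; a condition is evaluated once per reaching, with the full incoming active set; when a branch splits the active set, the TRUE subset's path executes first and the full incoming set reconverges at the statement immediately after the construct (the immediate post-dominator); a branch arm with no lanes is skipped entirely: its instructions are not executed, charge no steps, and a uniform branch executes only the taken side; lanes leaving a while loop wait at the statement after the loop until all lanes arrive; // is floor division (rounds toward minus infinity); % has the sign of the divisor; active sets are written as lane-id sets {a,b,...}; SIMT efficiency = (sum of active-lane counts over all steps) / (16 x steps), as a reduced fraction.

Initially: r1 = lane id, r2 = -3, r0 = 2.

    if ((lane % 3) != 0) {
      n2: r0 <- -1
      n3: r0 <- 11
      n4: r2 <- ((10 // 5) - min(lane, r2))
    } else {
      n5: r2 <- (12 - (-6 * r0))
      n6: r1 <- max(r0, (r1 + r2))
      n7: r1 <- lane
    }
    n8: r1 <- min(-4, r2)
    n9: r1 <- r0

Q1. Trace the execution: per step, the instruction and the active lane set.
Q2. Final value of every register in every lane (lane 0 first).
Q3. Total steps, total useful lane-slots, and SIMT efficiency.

step 0: eval ((lane % 3) != 0)       {0,1,2,3,4,5,6,7,8,9,10,11,12,13,14,15}
step 1: r0 <- -1                     {1,2,4,5,7,8,10,11,13,14}
step 2: r0 <- 11                     {1,2,4,5,7,8,10,11,13,14}
step 3: r2 <- ((10 // 5) - min(lane, r2)) {1,2,4,5,7,8,10,11,13,14}
step 4: r2 <- (12 - (-6 * r0))       {0,3,6,9,12,15}
step 5: r1 <- max(r0, (r1 + r2))     {0,3,6,9,12,15}
step 6: r1 <- lane                   {0,3,6,9,12,15}
step 7: r1 <- min(-4, r2)            {0,1,2,3,4,5,6,7,8,9,10,11,12,13,14,15}
step 8: r1 <- r0                     {0,1,2,3,4,5,6,7,8,9,10,11,12,13,14,15}

Answer: 9 steps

r1: 2,11,11,2,11,11,2,11,11,2,11,11,2,11,11,2
r2: 24,5,5,24,5,5,24,5,5,24,5,5,24,5,5,24
r0: 2,11,11,2,11,11,2,11,11,2,11,11,2,11,11,2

steps = 9; useful = 96; efficiency = 96/144 = 2/3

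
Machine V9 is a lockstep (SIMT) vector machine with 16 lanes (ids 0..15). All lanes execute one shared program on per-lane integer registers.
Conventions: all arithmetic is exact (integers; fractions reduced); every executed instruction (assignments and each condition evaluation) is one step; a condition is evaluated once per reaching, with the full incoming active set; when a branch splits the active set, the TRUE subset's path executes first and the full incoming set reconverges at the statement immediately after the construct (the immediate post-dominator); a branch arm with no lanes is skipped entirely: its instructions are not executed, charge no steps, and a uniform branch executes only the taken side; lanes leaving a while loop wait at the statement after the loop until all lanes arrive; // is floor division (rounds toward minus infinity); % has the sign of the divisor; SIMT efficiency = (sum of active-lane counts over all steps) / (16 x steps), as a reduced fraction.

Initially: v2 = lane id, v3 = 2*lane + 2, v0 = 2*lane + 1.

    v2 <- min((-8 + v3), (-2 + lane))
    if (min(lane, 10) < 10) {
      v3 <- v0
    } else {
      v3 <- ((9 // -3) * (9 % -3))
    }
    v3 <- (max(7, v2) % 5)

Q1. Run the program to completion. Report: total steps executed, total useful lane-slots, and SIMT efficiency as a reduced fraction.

Answer: 5 steps, 64 useful, 4/5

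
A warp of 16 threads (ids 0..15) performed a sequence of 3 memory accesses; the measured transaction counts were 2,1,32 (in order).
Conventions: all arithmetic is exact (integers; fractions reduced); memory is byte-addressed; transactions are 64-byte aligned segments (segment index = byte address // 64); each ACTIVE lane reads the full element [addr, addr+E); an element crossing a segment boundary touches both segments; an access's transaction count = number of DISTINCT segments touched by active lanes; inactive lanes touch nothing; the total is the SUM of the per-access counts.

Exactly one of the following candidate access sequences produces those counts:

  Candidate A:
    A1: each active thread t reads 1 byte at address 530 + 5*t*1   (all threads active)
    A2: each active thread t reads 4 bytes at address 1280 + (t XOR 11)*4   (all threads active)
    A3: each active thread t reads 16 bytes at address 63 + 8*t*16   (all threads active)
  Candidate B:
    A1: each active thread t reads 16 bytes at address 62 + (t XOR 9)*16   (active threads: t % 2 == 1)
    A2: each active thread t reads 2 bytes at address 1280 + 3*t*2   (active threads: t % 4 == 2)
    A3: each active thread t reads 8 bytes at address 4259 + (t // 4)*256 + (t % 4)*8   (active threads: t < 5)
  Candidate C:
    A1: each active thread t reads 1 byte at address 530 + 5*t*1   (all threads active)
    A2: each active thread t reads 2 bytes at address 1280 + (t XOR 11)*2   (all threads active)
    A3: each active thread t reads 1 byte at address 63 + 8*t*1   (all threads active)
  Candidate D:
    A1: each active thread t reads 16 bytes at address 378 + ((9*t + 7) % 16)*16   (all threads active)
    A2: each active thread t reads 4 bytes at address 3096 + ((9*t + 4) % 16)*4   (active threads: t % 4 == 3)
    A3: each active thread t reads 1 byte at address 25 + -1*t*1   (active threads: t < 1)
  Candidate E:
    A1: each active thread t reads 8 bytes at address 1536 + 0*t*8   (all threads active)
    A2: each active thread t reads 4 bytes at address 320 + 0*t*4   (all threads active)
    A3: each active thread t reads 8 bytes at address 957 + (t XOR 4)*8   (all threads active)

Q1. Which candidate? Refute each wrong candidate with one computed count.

B: A1 gives 5 transactions, not 2
C: A3 gives 3 transactions, not 32
D: A1 gives 5 transactions, not 2
E: A1 gives 1 transaction, not 2
A: all counts match (2,1,32)

Answer: A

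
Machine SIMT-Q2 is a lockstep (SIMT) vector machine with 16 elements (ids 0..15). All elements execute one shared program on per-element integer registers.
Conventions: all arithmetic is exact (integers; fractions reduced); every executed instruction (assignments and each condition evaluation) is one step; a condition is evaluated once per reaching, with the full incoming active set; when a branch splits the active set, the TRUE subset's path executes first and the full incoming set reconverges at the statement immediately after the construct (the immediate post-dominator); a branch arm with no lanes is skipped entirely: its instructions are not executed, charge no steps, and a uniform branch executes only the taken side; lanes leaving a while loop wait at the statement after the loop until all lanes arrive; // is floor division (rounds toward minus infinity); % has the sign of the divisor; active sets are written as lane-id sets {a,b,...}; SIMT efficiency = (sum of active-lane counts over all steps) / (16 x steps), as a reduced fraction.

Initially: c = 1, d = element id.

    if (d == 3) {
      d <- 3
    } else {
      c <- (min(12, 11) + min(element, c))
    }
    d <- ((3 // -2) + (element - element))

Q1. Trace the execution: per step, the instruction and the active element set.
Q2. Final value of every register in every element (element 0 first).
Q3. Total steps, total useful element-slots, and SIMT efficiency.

step 0: eval (d == 3)                {0,1,2,3,4,5,6,7,8,9,10,11,12,13,14,15}
step 1: d <- 3                       {3}
step 2: c <- (min(12, 11) + min(element, c)) {0,1,2,4,5,6,7,8,9,10,11,12,13,14,15}
step 3: d <- ((3 // -2) + (element - element)) {0,1,2,3,4,5,6,7,8,9,10,11,12,13,14,15}

Answer: 4 steps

c: 11,12,12,1,12,12,12,12,12,12,12,12,12,12,12,12
d: -2,-2,-2,-2,-2,-2,-2,-2,-2,-2,-2,-2,-2,-2,-2,-2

steps = 4; useful = 48; efficiency = 48/64 = 3/4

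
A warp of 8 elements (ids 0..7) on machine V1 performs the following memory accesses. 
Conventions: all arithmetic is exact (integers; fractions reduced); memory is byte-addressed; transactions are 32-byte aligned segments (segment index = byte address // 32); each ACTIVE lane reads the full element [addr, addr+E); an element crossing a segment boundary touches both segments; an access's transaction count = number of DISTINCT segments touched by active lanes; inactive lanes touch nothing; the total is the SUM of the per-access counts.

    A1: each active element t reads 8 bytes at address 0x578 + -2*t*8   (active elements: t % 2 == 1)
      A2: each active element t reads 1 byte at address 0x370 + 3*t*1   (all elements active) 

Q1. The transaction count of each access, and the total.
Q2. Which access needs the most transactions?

A1: 4 transactions
A2: 2 transactions

Answer: 4,2; total 6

Answer: A1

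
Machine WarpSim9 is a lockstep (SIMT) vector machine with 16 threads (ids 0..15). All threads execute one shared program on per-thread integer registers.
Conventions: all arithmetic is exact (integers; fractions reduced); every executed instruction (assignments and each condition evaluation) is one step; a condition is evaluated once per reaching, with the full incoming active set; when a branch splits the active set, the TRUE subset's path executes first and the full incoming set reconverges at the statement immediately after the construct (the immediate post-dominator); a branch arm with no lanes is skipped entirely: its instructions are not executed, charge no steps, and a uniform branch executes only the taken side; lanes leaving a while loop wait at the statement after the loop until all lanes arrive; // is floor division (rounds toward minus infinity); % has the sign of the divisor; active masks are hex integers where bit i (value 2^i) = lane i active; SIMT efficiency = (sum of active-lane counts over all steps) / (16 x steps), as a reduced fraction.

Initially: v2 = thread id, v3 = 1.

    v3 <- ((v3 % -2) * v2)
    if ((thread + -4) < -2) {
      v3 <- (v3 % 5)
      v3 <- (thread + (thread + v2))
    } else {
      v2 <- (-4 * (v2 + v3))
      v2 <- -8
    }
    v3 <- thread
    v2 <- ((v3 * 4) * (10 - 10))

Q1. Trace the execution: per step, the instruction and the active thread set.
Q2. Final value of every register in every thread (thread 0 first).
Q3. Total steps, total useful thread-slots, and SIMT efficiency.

step 0: v3 <- ((v3 % -2) * v2)       0xffff
step 1: eval ((thread + -4) < -2)    0xffff
step 2: v3 <- (v3 % 5)               0x0003
step 3: v3 <- (thread + (thread + v2)) 0x0003
step 4: v2 <- (-4 * (v2 + v3))       0xfffc
step 5: v2 <- -8                     0xfffc
step 6: v3 <- thread                 0xffff
step 7: v2 <- ((v3 * 4) * (10 - 10)) 0xffff

Answer: 8 steps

v2: 0,0,0,0,0,0,0,0,0,0,0,0,0,0,0,0
v3: 0,1,2,3,4,5,6,7,8,9,10,11,12,13,14,15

steps = 8; useful = 96; efficiency = 96/128 = 3/4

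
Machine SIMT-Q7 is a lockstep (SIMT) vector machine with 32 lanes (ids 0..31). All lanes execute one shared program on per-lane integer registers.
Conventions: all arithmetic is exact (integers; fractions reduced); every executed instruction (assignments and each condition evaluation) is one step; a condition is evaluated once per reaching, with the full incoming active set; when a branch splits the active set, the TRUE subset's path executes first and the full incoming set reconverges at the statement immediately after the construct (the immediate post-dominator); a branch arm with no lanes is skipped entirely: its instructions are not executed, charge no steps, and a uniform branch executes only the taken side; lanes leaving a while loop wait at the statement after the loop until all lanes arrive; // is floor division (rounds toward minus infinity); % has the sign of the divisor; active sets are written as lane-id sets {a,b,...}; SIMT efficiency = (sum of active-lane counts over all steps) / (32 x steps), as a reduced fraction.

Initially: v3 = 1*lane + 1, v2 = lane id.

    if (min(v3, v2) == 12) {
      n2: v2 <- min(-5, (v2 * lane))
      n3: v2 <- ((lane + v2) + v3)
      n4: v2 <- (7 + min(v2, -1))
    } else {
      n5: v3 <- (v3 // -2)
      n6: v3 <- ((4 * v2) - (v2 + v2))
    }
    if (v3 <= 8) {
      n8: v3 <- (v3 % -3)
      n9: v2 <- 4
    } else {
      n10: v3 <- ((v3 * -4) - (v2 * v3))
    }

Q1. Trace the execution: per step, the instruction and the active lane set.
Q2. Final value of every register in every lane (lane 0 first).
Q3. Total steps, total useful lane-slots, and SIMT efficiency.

step 0: eval (min(v3, v2) == 12)     {0,1,2,3,4,5,6,7,8,9,10,11,12,13,14,15,16,17,18,19,20,21,22,23,24,25,26,27,28,29,30,31}
step 1: v2 <- min(-5, (v2 * lane))   {12}
step 2: v2 <- ((lane + v2) + v3)     {12}
step 3: v2 <- (7 + min(v2, -1))      {12}
step 4: v3 <- (v3 // -2)             {0,1,2,3,4,5,6,7,8,9,10,11,13,14,15,16,17,18,19,20,21,22,23,24,25,26,27,28,29,30,31}
step 5: v3 <- ((4 * v2) - (v2 + v2)) {0,1,2,3,4,5,6,7,8,9,10,11,13,14,15,16,17,18,19,20,21,22,23,24,25,26,27,28,29,30,31}
step 6: eval (v3 <= 8)               {0,1,2,3,4,5,6,7,8,9,10,11,12,13,14,15,16,17,18,19,20,21,22,23,24,25,26,27,28,29,30,31}
step 7: v3 <- (v3 % -3)              {0,1,2,3,4}
step 8: v2 <- 4                      {0,1,2,3,4}
step 9: v3 <- ((v3 * -4) - (v2 * v3)) {5,6,7,8,9,10,11,12,13,14,15,16,17,18,19,20,21,22,23,24,25,26,27,28,29,30,31}

Answer: 10 steps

v3: 0,-1,-2,0,-1,-90,-120,-154,-192,-234,-280,-330,-130,-442,-504,-570,-640,-714,-792,-874,-960,-1050,-1144,-1242,-1344,-1450,-1560,-1674,-1792,-1914,-2040,-2170
v2: 4,4,4,4,4,5,6,7,8,9,10,11,6,13,14,15,16,17,18,19,20,21,22,23,24,25,26,27,28,29,30,31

steps = 10; useful = 166; efficiency = 166/320 = 83/160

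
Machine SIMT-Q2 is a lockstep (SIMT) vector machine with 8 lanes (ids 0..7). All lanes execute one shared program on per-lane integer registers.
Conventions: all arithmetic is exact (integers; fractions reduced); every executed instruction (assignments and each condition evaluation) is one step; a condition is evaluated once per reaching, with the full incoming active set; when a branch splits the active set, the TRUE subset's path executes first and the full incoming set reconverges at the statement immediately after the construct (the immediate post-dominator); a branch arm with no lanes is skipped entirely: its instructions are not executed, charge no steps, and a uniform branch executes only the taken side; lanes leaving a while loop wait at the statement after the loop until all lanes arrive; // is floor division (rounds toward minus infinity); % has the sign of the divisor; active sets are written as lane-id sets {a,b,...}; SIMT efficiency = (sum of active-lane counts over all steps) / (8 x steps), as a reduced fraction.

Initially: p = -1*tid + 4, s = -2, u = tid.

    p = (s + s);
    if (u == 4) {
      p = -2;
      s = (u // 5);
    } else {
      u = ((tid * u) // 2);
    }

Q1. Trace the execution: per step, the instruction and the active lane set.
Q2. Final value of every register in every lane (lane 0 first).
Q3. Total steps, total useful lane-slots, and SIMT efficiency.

step 0: p <- (s + s)                 {0,1,2,3,4,5,6,7}
step 1: eval (u == 4)                {0,1,2,3,4,5,6,7}
step 2: p <- -2                      {4}
step 3: s <- (u // 5)                {4}
step 4: u <- ((tid * u) // 2)        {0,1,2,3,5,6,7}

Answer: 5 steps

p: -4,-4,-4,-4,-2,-4,-4,-4
s: -2,-2,-2,-2,0,-2,-2,-2
u: 0,0,2,4,4,12,18,24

steps = 5; useful = 25; efficiency = 25/40 = 5/8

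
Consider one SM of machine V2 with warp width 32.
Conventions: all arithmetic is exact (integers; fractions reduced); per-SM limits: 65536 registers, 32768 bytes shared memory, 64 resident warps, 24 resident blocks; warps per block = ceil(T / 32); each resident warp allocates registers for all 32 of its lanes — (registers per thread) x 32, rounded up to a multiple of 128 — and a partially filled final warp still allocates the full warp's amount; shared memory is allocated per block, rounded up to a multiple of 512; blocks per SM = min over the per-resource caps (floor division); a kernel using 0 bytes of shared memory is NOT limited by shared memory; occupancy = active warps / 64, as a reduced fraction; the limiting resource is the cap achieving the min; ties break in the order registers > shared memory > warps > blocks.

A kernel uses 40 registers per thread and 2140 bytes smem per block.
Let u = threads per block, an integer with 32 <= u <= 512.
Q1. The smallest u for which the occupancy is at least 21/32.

Answer: u = 97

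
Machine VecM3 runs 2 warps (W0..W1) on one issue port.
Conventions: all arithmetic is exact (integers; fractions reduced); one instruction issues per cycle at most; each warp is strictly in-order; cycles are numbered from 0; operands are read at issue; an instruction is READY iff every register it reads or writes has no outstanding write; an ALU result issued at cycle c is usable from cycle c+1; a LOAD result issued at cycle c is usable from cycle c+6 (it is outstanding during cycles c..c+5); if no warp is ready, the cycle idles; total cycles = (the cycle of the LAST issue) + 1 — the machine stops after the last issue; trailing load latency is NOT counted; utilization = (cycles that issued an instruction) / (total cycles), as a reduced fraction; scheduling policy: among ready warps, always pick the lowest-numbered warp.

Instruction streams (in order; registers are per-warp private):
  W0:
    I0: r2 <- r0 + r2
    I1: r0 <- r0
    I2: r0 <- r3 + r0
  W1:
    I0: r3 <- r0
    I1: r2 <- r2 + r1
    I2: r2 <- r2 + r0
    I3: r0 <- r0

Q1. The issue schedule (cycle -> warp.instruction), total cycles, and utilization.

cycle 0: W0.I0
cycle 1: W0.I1
cycle 2: W0.I2
cycle 3: W1.I0
cycle 4: W1.I1
cycle 5: W1.I2
cycle 6: W1.I3

Answer: 7 cycles, utilization 1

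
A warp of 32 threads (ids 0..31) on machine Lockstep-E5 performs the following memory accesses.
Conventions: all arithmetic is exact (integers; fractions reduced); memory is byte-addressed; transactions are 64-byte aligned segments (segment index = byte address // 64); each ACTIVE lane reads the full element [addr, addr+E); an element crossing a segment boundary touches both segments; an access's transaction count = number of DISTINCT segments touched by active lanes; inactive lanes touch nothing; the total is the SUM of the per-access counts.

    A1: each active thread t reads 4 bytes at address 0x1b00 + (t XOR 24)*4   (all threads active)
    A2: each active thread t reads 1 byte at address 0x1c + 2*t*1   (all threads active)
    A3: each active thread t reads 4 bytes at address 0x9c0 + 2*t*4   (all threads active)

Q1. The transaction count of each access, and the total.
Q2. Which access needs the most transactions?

A1: 2 transactions
A2: 2 transactions
A3: 4 transactions

Answer: 2,2,4; total 8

Answer: A3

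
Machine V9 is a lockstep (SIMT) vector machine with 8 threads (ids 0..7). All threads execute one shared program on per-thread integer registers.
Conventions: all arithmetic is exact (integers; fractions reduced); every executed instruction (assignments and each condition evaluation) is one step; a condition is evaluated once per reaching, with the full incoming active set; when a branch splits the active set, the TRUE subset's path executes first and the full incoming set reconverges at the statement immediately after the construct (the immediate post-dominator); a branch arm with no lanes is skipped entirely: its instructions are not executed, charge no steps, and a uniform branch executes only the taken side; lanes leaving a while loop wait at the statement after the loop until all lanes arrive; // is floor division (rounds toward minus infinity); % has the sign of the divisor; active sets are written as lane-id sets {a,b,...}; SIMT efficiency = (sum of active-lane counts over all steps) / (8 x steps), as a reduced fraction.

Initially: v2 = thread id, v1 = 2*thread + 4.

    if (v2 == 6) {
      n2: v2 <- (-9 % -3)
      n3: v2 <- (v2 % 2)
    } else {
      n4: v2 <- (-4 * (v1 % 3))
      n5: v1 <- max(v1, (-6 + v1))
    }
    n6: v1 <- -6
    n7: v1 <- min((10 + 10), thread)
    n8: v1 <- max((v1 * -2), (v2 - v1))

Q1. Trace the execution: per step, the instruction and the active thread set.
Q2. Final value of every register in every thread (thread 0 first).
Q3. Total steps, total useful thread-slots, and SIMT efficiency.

step 0: eval (v2 == 6)               {0,1,2,3,4,5,6,7}
step 1: v2 <- (-9 % -3)              {6}
step 2: v2 <- (v2 % 2)               {6}
step 3: v2 <- (-4 * (v1 % 3))        {0,1,2,3,4,5,7}
step 4: v1 <- max(v1, (-6 + v1))     {0,1,2,3,4,5,7}
step 5: v1 <- -6                     {0,1,2,3,4,5,6,7}
step 6: v1 <- min((10 + 10), thread) {0,1,2,3,4,5,6,7}
step 7: v1 <- max((v1 * -2), (v2 - v1)) {0,1,2,3,4,5,6,7}

Answer: 8 steps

v2: -4,0,-8,-4,0,-8,0,0
v1: 0,-1,-4,-6,-4,-10,-6,-7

steps = 8; useful = 48; efficiency = 48/64 = 3/4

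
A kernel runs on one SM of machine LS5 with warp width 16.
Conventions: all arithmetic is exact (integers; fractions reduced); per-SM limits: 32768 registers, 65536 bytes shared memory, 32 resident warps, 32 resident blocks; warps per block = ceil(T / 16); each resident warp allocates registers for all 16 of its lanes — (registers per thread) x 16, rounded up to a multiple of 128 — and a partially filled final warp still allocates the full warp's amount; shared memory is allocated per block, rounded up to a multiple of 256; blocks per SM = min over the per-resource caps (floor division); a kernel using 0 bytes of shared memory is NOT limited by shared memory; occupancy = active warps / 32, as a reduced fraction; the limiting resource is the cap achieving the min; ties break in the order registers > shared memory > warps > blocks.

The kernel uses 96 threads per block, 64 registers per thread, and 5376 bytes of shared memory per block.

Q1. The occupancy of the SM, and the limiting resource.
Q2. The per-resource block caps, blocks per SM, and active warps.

Answer: occupancy 15/16, limited by registers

registers: 5 blocks
shared memory: 12 blocks
warps: 5 blocks
blocks: 32 blocks

Answer: 5 blocks, 30 active warps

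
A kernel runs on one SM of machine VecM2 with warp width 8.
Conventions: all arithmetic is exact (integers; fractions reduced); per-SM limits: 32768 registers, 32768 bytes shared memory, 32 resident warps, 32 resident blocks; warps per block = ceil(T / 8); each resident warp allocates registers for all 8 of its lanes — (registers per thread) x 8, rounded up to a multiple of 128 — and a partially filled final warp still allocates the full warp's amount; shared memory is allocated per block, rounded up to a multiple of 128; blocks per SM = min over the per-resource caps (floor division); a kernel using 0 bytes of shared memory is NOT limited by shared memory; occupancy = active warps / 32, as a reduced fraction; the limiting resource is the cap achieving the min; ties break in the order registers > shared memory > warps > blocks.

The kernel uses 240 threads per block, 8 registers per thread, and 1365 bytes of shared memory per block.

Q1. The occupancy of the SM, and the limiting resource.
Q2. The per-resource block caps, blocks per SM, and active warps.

Answer: occupancy 15/16, limited by warps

registers: 8 blocks
shared memory: 23 blocks
warps: 1 block
blocks: 32 blocks

Answer: 1 block, 30 active warps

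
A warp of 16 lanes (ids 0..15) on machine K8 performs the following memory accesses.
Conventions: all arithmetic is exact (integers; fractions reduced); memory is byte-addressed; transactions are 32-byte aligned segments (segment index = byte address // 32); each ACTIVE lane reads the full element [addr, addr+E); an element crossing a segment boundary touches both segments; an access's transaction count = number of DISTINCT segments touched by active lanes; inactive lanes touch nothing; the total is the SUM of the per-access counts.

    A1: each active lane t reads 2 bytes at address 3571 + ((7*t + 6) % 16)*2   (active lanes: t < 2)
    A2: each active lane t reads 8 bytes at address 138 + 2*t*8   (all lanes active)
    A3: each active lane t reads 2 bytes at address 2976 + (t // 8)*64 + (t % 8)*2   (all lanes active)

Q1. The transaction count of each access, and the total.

A1: 2 transactions
A2: 9 transactions
A3: 2 transactions

Answer: 2,9,2; total 13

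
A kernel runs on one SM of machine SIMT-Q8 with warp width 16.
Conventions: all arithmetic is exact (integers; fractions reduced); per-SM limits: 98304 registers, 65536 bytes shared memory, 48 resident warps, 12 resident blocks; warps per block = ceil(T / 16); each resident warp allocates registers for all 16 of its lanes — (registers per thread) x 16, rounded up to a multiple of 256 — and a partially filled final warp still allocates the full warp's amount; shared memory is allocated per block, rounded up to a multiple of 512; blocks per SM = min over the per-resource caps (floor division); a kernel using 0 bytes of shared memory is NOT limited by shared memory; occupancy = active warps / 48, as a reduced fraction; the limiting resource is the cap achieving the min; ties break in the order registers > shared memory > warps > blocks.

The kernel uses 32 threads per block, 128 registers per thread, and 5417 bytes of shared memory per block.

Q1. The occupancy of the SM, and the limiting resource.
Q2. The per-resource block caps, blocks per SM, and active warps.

Answer: occupancy 11/24, limited by shared memory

registers: 24 blocks
shared memory: 11 blocks
warps: 24 blocks
blocks: 12 blocks

Answer: 11 blocks, 22 active warps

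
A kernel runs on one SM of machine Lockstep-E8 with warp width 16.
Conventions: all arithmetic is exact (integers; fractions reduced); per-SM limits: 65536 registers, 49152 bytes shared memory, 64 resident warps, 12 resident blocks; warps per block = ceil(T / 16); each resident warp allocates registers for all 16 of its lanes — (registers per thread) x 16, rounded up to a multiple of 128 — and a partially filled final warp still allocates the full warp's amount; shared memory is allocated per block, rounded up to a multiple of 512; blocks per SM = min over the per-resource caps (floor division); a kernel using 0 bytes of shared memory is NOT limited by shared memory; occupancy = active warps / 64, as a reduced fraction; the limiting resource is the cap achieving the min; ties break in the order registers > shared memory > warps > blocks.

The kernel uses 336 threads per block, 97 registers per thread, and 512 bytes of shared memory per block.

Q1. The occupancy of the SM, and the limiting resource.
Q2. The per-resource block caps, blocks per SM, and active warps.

Answer: occupancy 21/64, limited by registers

registers: 1 block
shared memory: 96 blocks
warps: 3 blocks
blocks: 12 blocks

Answer: 1 block, 21 active warps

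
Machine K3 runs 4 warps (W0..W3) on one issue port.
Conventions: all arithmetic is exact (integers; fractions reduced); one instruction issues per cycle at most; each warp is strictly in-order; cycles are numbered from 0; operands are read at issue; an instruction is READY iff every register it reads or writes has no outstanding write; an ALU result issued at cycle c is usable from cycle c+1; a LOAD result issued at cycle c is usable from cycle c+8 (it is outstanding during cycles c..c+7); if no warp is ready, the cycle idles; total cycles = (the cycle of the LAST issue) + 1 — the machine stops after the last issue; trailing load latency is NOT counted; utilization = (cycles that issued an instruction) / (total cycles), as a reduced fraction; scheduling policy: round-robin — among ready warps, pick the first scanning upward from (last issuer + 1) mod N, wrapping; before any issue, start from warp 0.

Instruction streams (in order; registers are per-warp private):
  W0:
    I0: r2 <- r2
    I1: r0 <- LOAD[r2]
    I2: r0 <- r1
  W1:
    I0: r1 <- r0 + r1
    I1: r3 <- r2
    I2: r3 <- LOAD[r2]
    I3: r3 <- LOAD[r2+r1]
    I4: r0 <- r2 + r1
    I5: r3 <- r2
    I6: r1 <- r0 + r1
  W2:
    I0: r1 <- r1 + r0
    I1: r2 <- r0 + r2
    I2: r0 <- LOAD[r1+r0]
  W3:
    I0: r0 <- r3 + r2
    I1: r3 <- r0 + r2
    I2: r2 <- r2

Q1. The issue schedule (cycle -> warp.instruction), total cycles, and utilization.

cycle 0: W0.I0
cycle 1: W1.I0
cycle 2: W2.I0
cycle 3: W3.I0
cycle 4: W0.I1
cycle 5: W1.I1
cycle 6: W2.I1
cycle 7: W3.I1
cycle 8: W1.I2
cycle 9: W2.I2
cycle 10: W3.I2
cycle 11: idle
cycle 12: W0.I2
cycle 13: idle
cycle 14: idle
cycle 15: idle
cycle 16: W1.I3
cycle 17: W1.I4
cycle 18: idle
cycle 19: idle
cycle 20: idle
cycle 21: idle
cycle 22: idle
cycle 23: idle
cycle 24: W1.I5
cycle 25: W1.I6

Answer: 26 cycles, utilization 8/13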